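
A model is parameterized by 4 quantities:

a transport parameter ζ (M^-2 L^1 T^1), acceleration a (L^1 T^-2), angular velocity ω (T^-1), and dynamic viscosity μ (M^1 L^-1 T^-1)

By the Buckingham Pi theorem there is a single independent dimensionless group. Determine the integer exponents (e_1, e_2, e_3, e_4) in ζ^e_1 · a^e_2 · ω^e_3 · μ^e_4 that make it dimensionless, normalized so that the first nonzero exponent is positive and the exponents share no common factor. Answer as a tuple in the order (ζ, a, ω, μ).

(1, 1, -3, 2)

M: e_1·(-2) + e_2·(0) + e_3·(0) + e_4·(1) = 0
L: e_1·(1) + e_2·(1) + e_3·(0) + e_4·(-1) = 0
T: e_1·(1) + e_2·(-2) + e_3·(-1) + e_4·(-1) = 0
Solving this homogeneous linear system for the smallest-integer solution (first nonzero entry positive) gives (1, 1, -3, 2).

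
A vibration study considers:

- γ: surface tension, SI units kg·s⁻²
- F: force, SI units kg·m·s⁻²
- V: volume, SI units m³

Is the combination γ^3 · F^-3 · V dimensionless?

yes

Sum the exponent of each base dimension across the product:
  M: 3·[γ]_M − 3·[F]_M + [V]_M = 3·(1) − 3·(1) + (0) = 0
  L: 3·[γ]_L − 3·[F]_L + [V]_L = 3·(0) − 3·(1) + (3) = 0
  T: 3·[γ]_T − 3·[F]_T + [V]_T = 3·(-2) − 3·(-2) + (0) = 0
All base exponents vanish — dimensionless.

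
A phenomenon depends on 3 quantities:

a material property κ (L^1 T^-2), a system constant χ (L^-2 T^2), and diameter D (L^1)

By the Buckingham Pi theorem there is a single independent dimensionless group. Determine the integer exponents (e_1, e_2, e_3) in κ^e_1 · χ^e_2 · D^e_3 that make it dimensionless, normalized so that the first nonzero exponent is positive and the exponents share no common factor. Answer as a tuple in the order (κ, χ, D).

(1, 1, 1)

L: e_1·(1) + e_2·(-2) + e_3·(1) = 0
T: e_1·(-2) + e_2·(2) + e_3·(0) = 0
Solving this homogeneous linear system for the smallest-integer solution (first nonzero entry positive) gives (1, 1, 1).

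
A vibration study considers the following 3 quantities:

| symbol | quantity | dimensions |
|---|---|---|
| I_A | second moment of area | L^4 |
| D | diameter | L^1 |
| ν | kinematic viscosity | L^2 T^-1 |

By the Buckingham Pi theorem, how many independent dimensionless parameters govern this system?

There are 3 variables and 2 base dimensions (L, T).
The dimension matrix has rank 2.
Independent dimensionless groups: 3 − 2 = 1.

1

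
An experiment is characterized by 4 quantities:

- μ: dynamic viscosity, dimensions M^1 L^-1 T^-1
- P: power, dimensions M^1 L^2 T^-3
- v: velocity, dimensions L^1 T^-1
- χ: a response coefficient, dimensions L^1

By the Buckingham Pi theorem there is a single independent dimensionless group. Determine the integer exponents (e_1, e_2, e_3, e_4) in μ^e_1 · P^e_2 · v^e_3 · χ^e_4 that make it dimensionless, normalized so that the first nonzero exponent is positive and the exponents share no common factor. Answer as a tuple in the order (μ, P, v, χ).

(1, -1, 2, 1)

M: e_1·(1) + e_2·(1) + e_3·(0) + e_4·(0) = 0
L: e_1·(-1) + e_2·(2) + e_3·(1) + e_4·(1) = 0
T: e_1·(-1) + e_2·(-3) + e_3·(-1) + e_4·(0) = 0
Solving this homogeneous linear system for the smallest-integer solution (first nonzero entry positive) gives (1, -1, 2, 1).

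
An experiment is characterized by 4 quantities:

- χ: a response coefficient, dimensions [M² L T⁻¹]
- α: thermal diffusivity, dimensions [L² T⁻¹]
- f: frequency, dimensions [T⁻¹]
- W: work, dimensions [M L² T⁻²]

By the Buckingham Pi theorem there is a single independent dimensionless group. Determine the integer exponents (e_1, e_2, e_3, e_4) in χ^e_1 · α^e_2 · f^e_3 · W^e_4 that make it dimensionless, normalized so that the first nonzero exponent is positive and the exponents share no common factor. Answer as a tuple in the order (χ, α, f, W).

M: e_1·(2) + e_2·(0) + e_3·(0) + e_4·(1) = 0
L: e_1·(1) + e_2·(2) + e_3·(0) + e_4·(2) = 0
T: e_1·(-1) + e_2·(-1) + e_3·(-1) + e_4·(-2) = 0
Solving this homogeneous linear system for the smallest-integer solution (first nonzero entry positive) gives (2, 3, 3, -4).

(2, 3, 3, -4)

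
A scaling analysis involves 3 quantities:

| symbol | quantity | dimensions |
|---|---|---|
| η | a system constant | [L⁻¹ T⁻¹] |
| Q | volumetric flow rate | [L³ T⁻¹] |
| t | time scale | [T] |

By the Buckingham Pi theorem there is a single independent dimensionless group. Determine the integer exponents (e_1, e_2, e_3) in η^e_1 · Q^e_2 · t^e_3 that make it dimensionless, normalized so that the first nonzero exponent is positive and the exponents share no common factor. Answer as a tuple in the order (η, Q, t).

L: e_1·(-1) + e_2·(3) + e_3·(0) = 0
T: e_1·(-1) + e_2·(-1) + e_3·(1) = 0
Solving this homogeneous linear system for the smallest-integer solution (first nonzero entry positive) gives (3, 1, 4).

(3, 1, 4)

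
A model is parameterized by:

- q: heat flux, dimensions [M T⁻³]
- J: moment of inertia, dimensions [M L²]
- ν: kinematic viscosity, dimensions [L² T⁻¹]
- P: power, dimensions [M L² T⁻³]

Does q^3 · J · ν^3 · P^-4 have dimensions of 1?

yes

Sum the exponent of each base dimension across the product:
  M: 3·[q]_M + [J]_M + 3·[ν]_M − 4·[P]_M = 3·(1) + (1) + 3·(0) − 4·(1) = 0
  L: 3·[q]_L + [J]_L + 3·[ν]_L − 4·[P]_L = 3·(0) + (2) + 3·(2) − 4·(2) = 0
  T: 3·[q]_T + [J]_T + 3·[ν]_T − 4·[P]_T = 3·(-3) + (0) + 3·(-1) − 4·(-3) = 0
  I: 3·[q]_I + [J]_I + 3·[ν]_I − 4·[P]_I = 3·(0) + (0) + 3·(0) − 4·(0) = 0
All base exponents vanish — dimensionless.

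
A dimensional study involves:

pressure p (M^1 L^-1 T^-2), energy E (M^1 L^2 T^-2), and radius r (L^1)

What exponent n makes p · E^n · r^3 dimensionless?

Balance the M exponent: (1)·n from E, plus (1) + 3·(0) = 1 from the rest, must sum to zero.
n + 1 = 0, so n = -1.

-1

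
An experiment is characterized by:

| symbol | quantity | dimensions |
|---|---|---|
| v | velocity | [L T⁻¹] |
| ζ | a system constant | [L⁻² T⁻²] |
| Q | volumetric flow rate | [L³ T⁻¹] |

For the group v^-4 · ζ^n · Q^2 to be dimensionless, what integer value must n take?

1

Balance the L exponent: (-2)·n from ζ, plus −4·(1) + 2·(3) = 2 from the rest, must sum to zero.
-2n + 2 = 0, so n = 1.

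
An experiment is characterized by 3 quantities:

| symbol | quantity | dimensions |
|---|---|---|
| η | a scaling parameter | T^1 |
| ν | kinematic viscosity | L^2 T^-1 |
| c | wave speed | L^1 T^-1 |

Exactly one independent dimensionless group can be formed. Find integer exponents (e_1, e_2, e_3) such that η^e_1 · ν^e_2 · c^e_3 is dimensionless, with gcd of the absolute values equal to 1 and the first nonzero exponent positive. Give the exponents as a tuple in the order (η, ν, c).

(1, -1, 2)

L: e_1·(0) + e_2·(2) + e_3·(1) = 0
T: e_1·(1) + e_2·(-1) + e_3·(-1) = 0
Solving this homogeneous linear system for the smallest-integer solution (first nonzero entry positive) gives (1, -1, 2).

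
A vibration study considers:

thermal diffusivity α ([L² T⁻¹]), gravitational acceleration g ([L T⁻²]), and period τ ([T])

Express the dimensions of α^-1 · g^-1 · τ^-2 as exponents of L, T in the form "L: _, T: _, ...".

L: -3, T: 1

Collect each base-dimension exponent across the product:
  L: −(2) − (1) − 2·(0) = -3
  T: −(-1) − (-2) − 2·(1) = 1
So the dimensions are [L⁻³ T].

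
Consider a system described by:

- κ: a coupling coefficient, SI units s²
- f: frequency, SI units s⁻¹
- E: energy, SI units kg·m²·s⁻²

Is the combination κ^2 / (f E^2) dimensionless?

Sum the exponent of each base dimension across the product:
  M: 2·[κ]_M − [f]_M − 2·[E]_M = 2·(0) − (0) − 2·(1) = -2
  L: 2·[κ]_L − [f]_L − 2·[E]_L = 2·(0) − (0) − 2·(2) = -4
  T: 2·[κ]_T − [f]_T − 2·[E]_T = 2·(2) − (-1) − 2·(-2) = 9
Net dimensions [M⁻² L⁻⁴ T⁹] ≠ [1] — not dimensionless.

no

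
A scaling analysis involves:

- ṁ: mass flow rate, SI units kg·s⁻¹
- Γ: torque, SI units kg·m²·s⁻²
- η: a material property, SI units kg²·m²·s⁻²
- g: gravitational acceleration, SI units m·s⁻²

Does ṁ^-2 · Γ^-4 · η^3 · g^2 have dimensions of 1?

Sum the exponent of each base dimension across the product:
  M: −2·[ṁ]_M − 4·[Γ]_M + 3·[η]_M + 2·[g]_M = −2·(1) − 4·(1) + 3·(2) + 2·(0) = 0
  L: −2·[ṁ]_L − 4·[Γ]_L + 3·[η]_L + 2·[g]_L = −2·(0) − 4·(2) + 3·(2) + 2·(1) = 0
  T: −2·[ṁ]_T − 4·[Γ]_T + 3·[η]_T + 2·[g]_T = −2·(-1) − 4·(-2) + 3·(-2) + 2·(-2) = 0
All base exponents vanish — dimensionless.

yes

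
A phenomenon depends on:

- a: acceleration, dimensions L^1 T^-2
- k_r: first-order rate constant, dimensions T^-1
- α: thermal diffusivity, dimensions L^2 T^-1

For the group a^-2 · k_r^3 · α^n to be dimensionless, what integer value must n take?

1

Balance the L exponent: (2)·n from α, plus −2·(1) + 3·(0) = -2 from the rest, must sum to zero.
2n − 2 = 0, so n = 1.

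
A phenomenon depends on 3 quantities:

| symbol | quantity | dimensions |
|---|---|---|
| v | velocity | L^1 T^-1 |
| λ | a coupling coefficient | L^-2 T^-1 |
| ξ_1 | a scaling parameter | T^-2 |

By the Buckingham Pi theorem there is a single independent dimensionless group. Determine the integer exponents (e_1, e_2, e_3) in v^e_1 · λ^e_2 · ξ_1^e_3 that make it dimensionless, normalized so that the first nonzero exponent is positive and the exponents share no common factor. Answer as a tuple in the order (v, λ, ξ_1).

(4, 2, -3)

L: e_1·(1) + e_2·(-2) + e_3·(0) = 0
T: e_1·(-1) + e_2·(-1) + e_3·(-2) = 0
Solving this homogeneous linear system for the smallest-integer solution (first nonzero entry positive) gives (4, 2, -3).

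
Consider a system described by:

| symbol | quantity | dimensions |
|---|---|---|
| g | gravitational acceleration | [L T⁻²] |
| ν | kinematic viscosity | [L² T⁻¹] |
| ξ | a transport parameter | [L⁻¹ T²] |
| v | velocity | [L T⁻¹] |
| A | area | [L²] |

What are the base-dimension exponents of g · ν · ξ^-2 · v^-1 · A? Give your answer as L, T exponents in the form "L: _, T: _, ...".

Collect each base-dimension exponent across the product:
  L: (1) + (2) − 2·(-1) − (1) + (2) = 6
  T: (-2) + (-1) − 2·(2) − (-1) + (0) = -6
So the dimensions are [L⁶ T⁻⁶].

L: 6, T: -6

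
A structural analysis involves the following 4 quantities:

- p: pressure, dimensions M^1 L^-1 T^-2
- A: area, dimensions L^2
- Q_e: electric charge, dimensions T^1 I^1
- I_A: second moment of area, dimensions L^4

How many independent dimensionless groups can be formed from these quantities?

1

There are 4 variables and 4 base dimensions (M, L, T, I).
The dimension matrix has rank 3 (less than 4: the dimension vectors are linearly dependent).
Independent dimensionless groups: 4 − 3 = 1.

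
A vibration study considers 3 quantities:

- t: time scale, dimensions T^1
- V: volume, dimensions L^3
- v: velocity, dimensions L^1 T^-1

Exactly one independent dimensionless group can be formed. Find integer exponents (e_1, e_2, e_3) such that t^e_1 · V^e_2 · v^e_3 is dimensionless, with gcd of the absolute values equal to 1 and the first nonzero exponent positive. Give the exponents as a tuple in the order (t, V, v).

L: e_1·(0) + e_2·(3) + e_3·(1) = 0
T: e_1·(1) + e_2·(0) + e_3·(-1) = 0
Solving this homogeneous linear system for the smallest-integer solution (first nonzero entry positive) gives (3, -1, 3).

(3, -1, 3)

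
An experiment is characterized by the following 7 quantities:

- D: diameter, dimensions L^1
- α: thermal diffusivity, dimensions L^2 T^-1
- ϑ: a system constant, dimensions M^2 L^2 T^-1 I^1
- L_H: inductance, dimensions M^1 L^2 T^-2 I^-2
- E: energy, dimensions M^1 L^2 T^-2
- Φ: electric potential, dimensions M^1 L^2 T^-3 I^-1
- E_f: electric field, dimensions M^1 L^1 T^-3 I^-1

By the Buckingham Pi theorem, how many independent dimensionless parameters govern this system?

There are 7 variables and 4 base dimensions (M, L, T, I).
The dimension matrix has rank 4.
Independent dimensionless groups: 7 − 4 = 3.

3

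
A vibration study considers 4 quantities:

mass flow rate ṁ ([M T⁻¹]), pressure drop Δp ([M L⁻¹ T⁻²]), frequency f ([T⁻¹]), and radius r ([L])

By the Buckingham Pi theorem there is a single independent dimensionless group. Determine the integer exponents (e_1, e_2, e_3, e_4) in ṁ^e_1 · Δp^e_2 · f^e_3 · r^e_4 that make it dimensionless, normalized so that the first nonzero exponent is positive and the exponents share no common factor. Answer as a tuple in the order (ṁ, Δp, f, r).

(1, -1, 1, -1)

M: e_1·(1) + e_2·(1) + e_3·(0) + e_4·(0) = 0
L: e_1·(0) + e_2·(-1) + e_3·(0) + e_4·(1) = 0
T: e_1·(-1) + e_2·(-2) + e_3·(-1) + e_4·(0) = 0
Solving this homogeneous linear system for the smallest-integer solution (first nonzero entry positive) gives (1, -1, 1, -1).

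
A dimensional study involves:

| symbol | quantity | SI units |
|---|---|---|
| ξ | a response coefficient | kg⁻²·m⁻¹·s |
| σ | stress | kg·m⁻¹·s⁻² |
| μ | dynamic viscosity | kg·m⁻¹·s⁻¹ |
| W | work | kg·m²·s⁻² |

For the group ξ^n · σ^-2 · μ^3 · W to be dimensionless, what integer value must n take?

1

Balance the M exponent: (-2)·n from ξ, plus −2·(1) + 3·(1) + (1) = 2 from the rest, must sum to zero.
-2n + 2 = 0, so n = 1.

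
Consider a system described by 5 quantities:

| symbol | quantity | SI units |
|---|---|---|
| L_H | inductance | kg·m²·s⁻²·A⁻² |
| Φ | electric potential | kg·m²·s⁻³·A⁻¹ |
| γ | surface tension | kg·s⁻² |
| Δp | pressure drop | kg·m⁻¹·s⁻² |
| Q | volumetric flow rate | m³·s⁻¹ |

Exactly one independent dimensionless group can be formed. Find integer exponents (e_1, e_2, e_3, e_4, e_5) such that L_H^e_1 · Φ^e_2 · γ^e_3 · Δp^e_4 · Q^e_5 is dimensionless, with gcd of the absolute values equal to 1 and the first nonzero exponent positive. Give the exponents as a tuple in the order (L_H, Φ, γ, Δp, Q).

(1, -2, -3, 4, 2)

M: e_1·(1) + e_2·(1) + e_3·(1) + e_4·(1) + e_5·(0) = 0
L: e_1·(2) + e_2·(2) + e_3·(0) + e_4·(-1) + e_5·(3) = 0
T: e_1·(-2) + e_2·(-3) + e_3·(-2) + e_4·(-2) + e_5·(-1) = 0
I: e_1·(-2) + e_2·(-1) + e_3·(0) + e_4·(0) + e_5·(0) = 0
Solving this homogeneous linear system for the smallest-integer solution (first nonzero entry positive) gives (1, -2, -3, 4, 2).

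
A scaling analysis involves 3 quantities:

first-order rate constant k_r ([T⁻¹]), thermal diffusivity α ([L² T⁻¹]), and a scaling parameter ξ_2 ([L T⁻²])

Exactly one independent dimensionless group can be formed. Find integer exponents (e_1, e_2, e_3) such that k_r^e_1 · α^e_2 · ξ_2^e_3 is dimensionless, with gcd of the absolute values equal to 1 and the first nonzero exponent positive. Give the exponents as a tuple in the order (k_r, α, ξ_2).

(3, 1, -2)

L: e_1·(0) + e_2·(2) + e_3·(1) = 0
T: e_1·(-1) + e_2·(-1) + e_3·(-2) = 0
Solving this homogeneous linear system for the smallest-integer solution (first nonzero entry positive) gives (3, 1, -2).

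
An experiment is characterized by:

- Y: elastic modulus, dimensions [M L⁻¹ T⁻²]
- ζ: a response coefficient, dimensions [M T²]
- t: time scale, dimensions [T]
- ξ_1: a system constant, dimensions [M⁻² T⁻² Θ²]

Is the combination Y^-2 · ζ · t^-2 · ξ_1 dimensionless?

Sum the exponent of each base dimension across the product:
  M: −2·[Y]_M + [ζ]_M − 2·[t]_M + [ξ_1]_M = −2·(1) + (1) − 2·(0) + (-2) = -3
  L: −2·[Y]_L + [ζ]_L − 2·[t]_L + [ξ_1]_L = −2·(-1) + (0) − 2·(0) + (0) = 2
  T: −2·[Y]_T + [ζ]_T − 2·[t]_T + [ξ_1]_T = −2·(-2) + (2) − 2·(1) + (-2) = 2
  Θ: −2·[Y]_Θ + [ζ]_Θ − 2·[t]_Θ + [ξ_1]_Θ = −2·(0) + (0) − 2·(0) + (2) = 2
Net dimensions [M⁻³ L² T² Θ²] ≠ [1] — not dimensionless.

no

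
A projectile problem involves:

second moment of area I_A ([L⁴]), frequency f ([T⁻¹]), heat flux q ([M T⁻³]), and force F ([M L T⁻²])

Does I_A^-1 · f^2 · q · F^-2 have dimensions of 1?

Sum the exponent of each base dimension across the product:
  M: −[I_A]_M + 2·[f]_M + [q]_M − 2·[F]_M = −(0) + 2·(0) + (1) − 2·(1) = -1
  L: −[I_A]_L + 2·[f]_L + [q]_L − 2·[F]_L = −(4) + 2·(0) + (0) − 2·(1) = -6
  T: −[I_A]_T + 2·[f]_T + [q]_T − 2·[F]_T = −(0) + 2·(-1) + (-3) − 2·(-2) = -1
Net dimensions [M⁻¹ L⁻⁶ T⁻¹] ≠ [1] — not dimensionless.

no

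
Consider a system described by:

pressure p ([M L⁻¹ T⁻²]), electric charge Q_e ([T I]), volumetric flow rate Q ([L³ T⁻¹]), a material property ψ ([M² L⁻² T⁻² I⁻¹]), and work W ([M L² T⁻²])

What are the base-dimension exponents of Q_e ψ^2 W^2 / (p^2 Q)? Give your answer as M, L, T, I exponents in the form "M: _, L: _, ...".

Collect each base-dimension exponent across the product:
  M: −2·(1) + (0) − (0) + 2·(2) + 2·(1) = 4
  L: −2·(-1) + (0) − (3) + 2·(-2) + 2·(2) = -1
  T: −2·(-2) + (1) − (-1) + 2·(-2) + 2·(-2) = -2
  I: −2·(0) + (1) − (0) + 2·(-1) + 2·(0) = -1
So the dimensions are [M⁴ L⁻¹ T⁻² I⁻¹].

M: 4, L: -1, T: -2, I: -1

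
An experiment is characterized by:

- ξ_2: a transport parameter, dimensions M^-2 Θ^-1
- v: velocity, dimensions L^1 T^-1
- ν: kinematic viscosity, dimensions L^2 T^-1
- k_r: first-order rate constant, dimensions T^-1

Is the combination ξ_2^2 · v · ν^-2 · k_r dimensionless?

Sum the exponent of each base dimension across the product:
  M: 2·[ξ_2]_M + [v]_M − 2·[ν]_M + [k_r]_M = 2·(-2) + (0) − 2·(0) + (0) = -4
  L: 2·[ξ_2]_L + [v]_L − 2·[ν]_L + [k_r]_L = 2·(0) + (1) − 2·(2) + (0) = -3
  T: 2·[ξ_2]_T + [v]_T − 2·[ν]_T + [k_r]_T = 2·(0) + (-1) − 2·(-1) + (-1) = 0
  Θ: 2·[ξ_2]_Θ + [v]_Θ − 2·[ν]_Θ + [k_r]_Θ = 2·(-1) + (0) − 2·(0) + (0) = -2
Net dimensions [M⁻⁴ L⁻³ Θ⁻²] ≠ [1] — not dimensionless.

no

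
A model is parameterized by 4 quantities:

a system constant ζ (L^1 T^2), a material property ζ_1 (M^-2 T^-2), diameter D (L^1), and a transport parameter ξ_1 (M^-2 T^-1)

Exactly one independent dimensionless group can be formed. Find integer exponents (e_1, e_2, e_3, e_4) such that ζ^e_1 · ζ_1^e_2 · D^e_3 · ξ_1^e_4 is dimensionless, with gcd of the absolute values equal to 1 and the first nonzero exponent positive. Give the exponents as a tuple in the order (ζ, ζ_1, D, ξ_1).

(1, 2, -1, -2)

M: e_1·(0) + e_2·(-2) + e_3·(0) + e_4·(-2) = 0
L: e_1·(1) + e_2·(0) + e_3·(1) + e_4·(0) = 0
T: e_1·(2) + e_2·(-2) + e_3·(0) + e_4·(-1) = 0
Solving this homogeneous linear system for the smallest-integer solution (first nonzero entry positive) gives (1, 2, -1, -2).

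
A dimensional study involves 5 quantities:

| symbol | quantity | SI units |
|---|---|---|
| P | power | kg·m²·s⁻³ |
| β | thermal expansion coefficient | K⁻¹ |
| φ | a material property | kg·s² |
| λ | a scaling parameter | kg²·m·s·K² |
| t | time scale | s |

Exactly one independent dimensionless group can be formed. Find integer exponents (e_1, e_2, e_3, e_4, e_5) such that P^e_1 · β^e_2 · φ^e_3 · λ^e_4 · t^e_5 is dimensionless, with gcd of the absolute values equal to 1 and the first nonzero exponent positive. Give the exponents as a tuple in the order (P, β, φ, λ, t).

M: e_1·(1) + e_2·(0) + e_3·(1) + e_4·(2) + e_5·(0) = 0
L: e_1·(2) + e_2·(0) + e_3·(0) + e_4·(1) + e_5·(0) = 0
T: e_1·(-3) + e_2·(0) + e_3·(2) + e_4·(1) + e_5·(1) = 0
Θ: e_1·(0) + e_2·(-1) + e_3·(0) + e_4·(2) + e_5·(0) = 0
Solving this homogeneous linear system for the smallest-integer solution (first nonzero entry positive) gives (1, -4, 3, -2, -1).

(1, -4, 3, -2, -1)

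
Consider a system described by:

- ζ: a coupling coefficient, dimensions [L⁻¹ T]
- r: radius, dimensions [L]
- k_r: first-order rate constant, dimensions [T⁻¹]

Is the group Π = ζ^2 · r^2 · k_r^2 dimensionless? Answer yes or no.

Sum the exponent of each base dimension across the product:
  L: 2·[ζ]_L + 2·[r]_L + 2·[k_r]_L = 2·(-1) + 2·(1) + 2·(0) = 0
  T: 2·[ζ]_T + 2·[r]_T + 2·[k_r]_T = 2·(1) + 2·(0) + 2·(-1) = 0
All base exponents vanish — dimensionless.

yes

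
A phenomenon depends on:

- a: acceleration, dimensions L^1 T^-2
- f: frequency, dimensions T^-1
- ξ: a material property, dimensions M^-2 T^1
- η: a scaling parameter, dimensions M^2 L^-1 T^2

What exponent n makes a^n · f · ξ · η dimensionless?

1

Balance the L exponent: (1)·n from a, plus (0) + (0) + (-1) = -1 from the rest, must sum to zero.
n − 1 = 0, so n = 1.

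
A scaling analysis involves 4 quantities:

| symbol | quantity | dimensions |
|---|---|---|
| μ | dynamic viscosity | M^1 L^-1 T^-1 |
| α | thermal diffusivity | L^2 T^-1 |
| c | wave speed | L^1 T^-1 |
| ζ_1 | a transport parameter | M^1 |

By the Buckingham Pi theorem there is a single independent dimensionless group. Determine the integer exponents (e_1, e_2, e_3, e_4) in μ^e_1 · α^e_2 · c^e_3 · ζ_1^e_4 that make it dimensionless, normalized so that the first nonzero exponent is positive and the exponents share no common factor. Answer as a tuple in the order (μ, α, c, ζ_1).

(1, 2, -3, -1)

M: e_1·(1) + e_2·(0) + e_3·(0) + e_4·(1) = 0
L: e_1·(-1) + e_2·(2) + e_3·(1) + e_4·(0) = 0
T: e_1·(-1) + e_2·(-1) + e_3·(-1) + e_4·(0) = 0
Solving this homogeneous linear system for the smallest-integer solution (first nonzero entry positive) gives (1, 2, -3, -1).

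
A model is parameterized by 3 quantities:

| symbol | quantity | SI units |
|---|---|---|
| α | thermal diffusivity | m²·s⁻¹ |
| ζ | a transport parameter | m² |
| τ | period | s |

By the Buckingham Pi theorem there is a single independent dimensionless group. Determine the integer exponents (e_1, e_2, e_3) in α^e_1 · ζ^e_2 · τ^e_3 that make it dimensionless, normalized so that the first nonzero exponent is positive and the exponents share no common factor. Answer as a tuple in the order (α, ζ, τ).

L: e_1·(2) + e_2·(2) + e_3·(0) = 0
T: e_1·(-1) + e_2·(0) + e_3·(1) = 0
Solving this homogeneous linear system for the smallest-integer solution (first nonzero entry positive) gives (1, -1, 1).

(1, -1, 1)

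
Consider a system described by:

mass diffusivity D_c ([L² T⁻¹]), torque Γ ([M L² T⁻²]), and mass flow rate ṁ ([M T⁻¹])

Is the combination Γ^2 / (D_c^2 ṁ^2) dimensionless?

Sum the exponent of each base dimension across the product:
  M: −2·[D_c]_M + 2·[Γ]_M − 2·[ṁ]_M = −2·(0) + 2·(1) − 2·(1) = 0
  L: −2·[D_c]_L + 2·[Γ]_L − 2·[ṁ]_L = −2·(2) + 2·(2) − 2·(0) = 0
  T: −2·[D_c]_T + 2·[Γ]_T − 2·[ṁ]_T = −2·(-1) + 2·(-2) − 2·(-1) = 0
  Θ: −2·[D_c]_Θ + 2·[Γ]_Θ − 2·[ṁ]_Θ = −2·(0) + 2·(0) − 2·(0) = 0
All base exponents vanish — dimensionless.

yes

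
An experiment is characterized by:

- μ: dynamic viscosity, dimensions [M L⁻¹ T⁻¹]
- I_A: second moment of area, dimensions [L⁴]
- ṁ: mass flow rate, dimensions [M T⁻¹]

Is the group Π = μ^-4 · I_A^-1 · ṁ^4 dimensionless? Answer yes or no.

yes

Sum the exponent of each base dimension across the product:
  M: −4·[μ]_M − [I_A]_M + 4·[ṁ]_M = −4·(1) − (0) + 4·(1) = 0
  L: −4·[μ]_L − [I_A]_L + 4·[ṁ]_L = −4·(-1) − (4) + 4·(0) = 0
  T: −4·[μ]_T − [I_A]_T + 4·[ṁ]_T = −4·(-1) − (0) + 4·(-1) = 0
  Θ: −4·[μ]_Θ − [I_A]_Θ + 4·[ṁ]_Θ = −4·(0) − (0) + 4·(0) = 0
All base exponents vanish — dimensionless.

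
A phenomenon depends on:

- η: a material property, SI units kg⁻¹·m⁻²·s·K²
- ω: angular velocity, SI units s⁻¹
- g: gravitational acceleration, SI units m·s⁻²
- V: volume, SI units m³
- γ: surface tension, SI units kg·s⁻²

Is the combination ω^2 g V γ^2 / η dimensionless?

Sum the exponent of each base dimension across the product:
  M: −[η]_M + 2·[ω]_M + [g]_M + [V]_M + 2·[γ]_M = −(-1) + 2·(0) + (0) + (0) + 2·(1) = 3
  L: −[η]_L + 2·[ω]_L + [g]_L + [V]_L + 2·[γ]_L = −(-2) + 2·(0) + (1) + (3) + 2·(0) = 6
  T: −[η]_T + 2·[ω]_T + [g]_T + [V]_T + 2·[γ]_T = −(1) + 2·(-1) + (-2) + (0) + 2·(-2) = -9
  Θ: −[η]_Θ + 2·[ω]_Θ + [g]_Θ + [V]_Θ + 2·[γ]_Θ = −(2) + 2·(0) + (0) + (0) + 2·(0) = -2
Net dimensions [M³ L⁶ T⁻⁹ Θ⁻²] ≠ [1] — not dimensionless.

no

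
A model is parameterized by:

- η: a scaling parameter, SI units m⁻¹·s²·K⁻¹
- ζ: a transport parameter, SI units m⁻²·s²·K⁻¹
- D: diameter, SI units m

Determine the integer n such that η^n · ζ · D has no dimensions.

Balance the L exponent: (-1)·n from η, plus (-2) + (1) = -1 from the rest, must sum to zero.
−n − 1 = 0, so n = -1.

-1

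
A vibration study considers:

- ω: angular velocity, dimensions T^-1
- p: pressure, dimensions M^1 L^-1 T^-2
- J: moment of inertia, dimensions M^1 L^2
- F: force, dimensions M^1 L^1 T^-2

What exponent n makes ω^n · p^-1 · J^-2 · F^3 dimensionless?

Balance the T exponent: (-1)·n from ω, plus −(-2) − 2·(0) + 3·(-2) = -4 from the rest, must sum to zero.
−n − 4 = 0, so n = -4.

-4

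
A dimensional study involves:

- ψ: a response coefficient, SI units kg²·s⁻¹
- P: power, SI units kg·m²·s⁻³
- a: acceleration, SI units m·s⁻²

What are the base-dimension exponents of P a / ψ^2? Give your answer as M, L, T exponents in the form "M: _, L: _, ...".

M: -3, L: 3, T: -3

Collect each base-dimension exponent across the product:
  M: −2·(2) + (1) + (0) = -3
  L: −2·(0) + (2) + (1) = 3
  T: −2·(-1) + (-3) + (-2) = -3
So the dimensions are [M⁻³ L³ T⁻³].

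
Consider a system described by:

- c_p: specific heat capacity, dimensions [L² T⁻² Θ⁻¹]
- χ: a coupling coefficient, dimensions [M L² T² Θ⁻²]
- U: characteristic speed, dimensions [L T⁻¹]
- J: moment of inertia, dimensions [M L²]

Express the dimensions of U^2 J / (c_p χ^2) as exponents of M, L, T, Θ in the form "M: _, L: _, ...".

Collect each base-dimension exponent across the product:
  M: −(0) − 2·(1) + 2·(0) + (1) = -1
  L: −(2) − 2·(2) + 2·(1) + (2) = -2
  T: −(-2) − 2·(2) + 2·(-1) + (0) = -4
  Θ: −(-1) − 2·(-2) + 2·(0) + (0) = 5
So the dimensions are [M⁻¹ L⁻² T⁻⁴ Θ⁵].

M: -1, L: -2, T: -4, Θ: 5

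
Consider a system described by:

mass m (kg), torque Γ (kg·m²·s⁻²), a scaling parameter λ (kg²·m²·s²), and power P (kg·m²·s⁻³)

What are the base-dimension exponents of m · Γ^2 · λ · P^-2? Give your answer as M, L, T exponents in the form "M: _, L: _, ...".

M: 3, L: 2, T: 4

Collect each base-dimension exponent across the product:
  M: (1) + 2·(1) + (2) − 2·(1) = 3
  L: (0) + 2·(2) + (2) − 2·(2) = 2
  T: (0) + 2·(-2) + (2) − 2·(-3) = 4
So the dimensions are [M³ L² T⁴].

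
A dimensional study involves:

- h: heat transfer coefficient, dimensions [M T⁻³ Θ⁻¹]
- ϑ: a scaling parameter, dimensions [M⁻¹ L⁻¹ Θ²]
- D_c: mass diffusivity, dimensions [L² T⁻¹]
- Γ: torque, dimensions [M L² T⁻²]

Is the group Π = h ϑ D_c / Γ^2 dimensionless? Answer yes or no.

Sum the exponent of each base dimension across the product:
  M: [h]_M + [ϑ]_M + [D_c]_M − 2·[Γ]_M = (1) + (-1) + (0) − 2·(1) = -2
  L: [h]_L + [ϑ]_L + [D_c]_L − 2·[Γ]_L = (0) + (-1) + (2) − 2·(2) = -3
  T: [h]_T + [ϑ]_T + [D_c]_T − 2·[Γ]_T = (-3) + (0) + (-1) − 2·(-2) = 0
  Θ: [h]_Θ + [ϑ]_Θ + [D_c]_Θ − 2·[Γ]_Θ = (-1) + (2) + (0) − 2·(0) = 1
Net dimensions [M⁻² L⁻³ Θ] ≠ [1] — not dimensionless.

no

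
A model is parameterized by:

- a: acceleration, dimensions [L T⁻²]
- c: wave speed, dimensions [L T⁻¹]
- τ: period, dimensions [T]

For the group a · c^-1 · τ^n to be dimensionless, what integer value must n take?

1

Balance the T exponent: (1)·n from τ, plus (-2) − (-1) = -1 from the rest, must sum to zero.
n − 1 = 0, so n = 1.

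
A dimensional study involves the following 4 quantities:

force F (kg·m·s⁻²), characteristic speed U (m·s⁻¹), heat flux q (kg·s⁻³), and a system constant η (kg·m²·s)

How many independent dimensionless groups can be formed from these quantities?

There are 4 variables and 3 base dimensions (M, L, T).
The dimension matrix has rank 3.
Independent dimensionless groups: 4 − 3 = 1.

1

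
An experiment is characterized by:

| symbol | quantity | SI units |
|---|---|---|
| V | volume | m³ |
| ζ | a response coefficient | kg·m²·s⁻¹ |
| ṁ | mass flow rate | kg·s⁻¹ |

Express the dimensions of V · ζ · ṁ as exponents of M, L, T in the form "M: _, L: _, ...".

Collect each base-dimension exponent across the product:
  M: (0) + (1) + (1) = 2
  L: (3) + (2) + (0) = 5
  T: (0) + (-1) + (-1) = -2
So the dimensions are [M² L⁵ T⁻²].

M: 2, L: 5, T: -2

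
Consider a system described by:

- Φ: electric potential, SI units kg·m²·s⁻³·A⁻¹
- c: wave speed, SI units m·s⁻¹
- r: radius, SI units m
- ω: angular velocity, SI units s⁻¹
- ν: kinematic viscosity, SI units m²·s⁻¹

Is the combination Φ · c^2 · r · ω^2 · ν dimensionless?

no

Sum the exponent of each base dimension across the product:
  M: [Φ]_M + 2·[c]_M + [r]_M + 2·[ω]_M + [ν]_M = (1) + 2·(0) + (0) + 2·(0) + (0) = 1
  L: [Φ]_L + 2·[c]_L + [r]_L + 2·[ω]_L + [ν]_L = (2) + 2·(1) + (1) + 2·(0) + (2) = 7
  T: [Φ]_T + 2·[c]_T + [r]_T + 2·[ω]_T + [ν]_T = (-3) + 2·(-1) + (0) + 2·(-1) + (-1) = -8
  I: [Φ]_I + 2·[c]_I + [r]_I + 2·[ω]_I + [ν]_I = (-1) + 2·(0) + (0) + 2·(0) + (0) = -1
Net dimensions [M L⁷ T⁻⁸ I⁻¹] ≠ [1] — not dimensionless.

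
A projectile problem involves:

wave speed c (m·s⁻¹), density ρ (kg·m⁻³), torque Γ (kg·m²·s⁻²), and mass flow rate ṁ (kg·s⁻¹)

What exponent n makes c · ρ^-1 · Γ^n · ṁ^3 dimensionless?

Balance the M exponent: (1)·n from Γ, plus (0) − (1) + 3·(1) = 2 from the rest, must sum to zero.
n + 2 = 0, so n = -2.

-2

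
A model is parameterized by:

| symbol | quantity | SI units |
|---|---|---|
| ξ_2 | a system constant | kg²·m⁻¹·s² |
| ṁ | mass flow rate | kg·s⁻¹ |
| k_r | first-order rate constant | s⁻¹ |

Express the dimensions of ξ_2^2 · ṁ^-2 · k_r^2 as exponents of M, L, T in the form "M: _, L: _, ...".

Collect each base-dimension exponent across the product:
  M: 2·(2) − 2·(1) + 2·(0) = 2
  L: 2·(-1) − 2·(0) + 2·(0) = -2
  T: 2·(2) − 2·(-1) + 2·(-1) = 4
So the dimensions are [M² L⁻² T⁴].

M: 2, L: -2, T: 4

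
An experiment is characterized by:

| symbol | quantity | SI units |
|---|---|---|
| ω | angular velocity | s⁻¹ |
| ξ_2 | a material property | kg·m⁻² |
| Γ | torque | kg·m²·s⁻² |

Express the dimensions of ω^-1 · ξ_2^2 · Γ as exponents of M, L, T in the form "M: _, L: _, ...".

M: 3, L: -2, T: -1

Collect each base-dimension exponent across the product:
  M: −(0) + 2·(1) + (1) = 3
  L: −(0) + 2·(-2) + (2) = -2
  T: −(-1) + 2·(0) + (-2) = -1
So the dimensions are [M³ L⁻² T⁻¹].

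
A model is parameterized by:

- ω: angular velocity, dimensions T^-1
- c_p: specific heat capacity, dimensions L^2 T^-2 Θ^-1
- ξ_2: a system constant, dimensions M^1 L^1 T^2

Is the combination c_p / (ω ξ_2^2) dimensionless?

Sum the exponent of each base dimension across the product:
  M: −[ω]_M + [c_p]_M − 2·[ξ_2]_M = −(0) + (0) − 2·(1) = -2
  L: −[ω]_L + [c_p]_L − 2·[ξ_2]_L = −(0) + (2) − 2·(1) = 0
  T: −[ω]_T + [c_p]_T − 2·[ξ_2]_T = −(-1) + (-2) − 2·(2) = -5
  Θ: −[ω]_Θ + [c_p]_Θ − 2·[ξ_2]_Θ = −(0) + (-1) − 2·(0) = -1
Net dimensions [M⁻² T⁻⁵ Θ⁻¹] ≠ [1] — not dimensionless.

no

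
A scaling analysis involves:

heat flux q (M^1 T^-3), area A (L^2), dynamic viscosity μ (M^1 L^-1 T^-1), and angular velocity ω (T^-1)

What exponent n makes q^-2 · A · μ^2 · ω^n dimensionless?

4

Balance the T exponent: (-1)·n from ω, plus −2·(-3) + (0) + 2·(-1) = 4 from the rest, must sum to zero.
−n + 4 = 0, so n = 4.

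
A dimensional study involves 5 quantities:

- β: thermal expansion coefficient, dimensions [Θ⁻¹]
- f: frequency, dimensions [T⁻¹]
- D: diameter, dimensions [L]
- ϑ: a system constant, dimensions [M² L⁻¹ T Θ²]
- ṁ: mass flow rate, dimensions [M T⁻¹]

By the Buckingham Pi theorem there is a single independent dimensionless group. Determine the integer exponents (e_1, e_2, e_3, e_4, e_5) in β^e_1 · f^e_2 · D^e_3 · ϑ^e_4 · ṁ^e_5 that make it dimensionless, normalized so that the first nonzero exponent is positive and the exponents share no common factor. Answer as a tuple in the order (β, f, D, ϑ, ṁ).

M: e_1·(0) + e_2·(0) + e_3·(0) + e_4·(2) + e_5·(1) = 0
L: e_1·(0) + e_2·(0) + e_3·(1) + e_4·(-1) + e_5·(0) = 0
T: e_1·(0) + e_2·(-1) + e_3·(0) + e_4·(1) + e_5·(-1) = 0
Θ: e_1·(-1) + e_2·(0) + e_3·(0) + e_4·(2) + e_5·(0) = 0
Solving this homogeneous linear system for the smallest-integer solution (first nonzero entry positive) gives (2, 3, 1, 1, -2).

(2, 3, 1, 1, -2)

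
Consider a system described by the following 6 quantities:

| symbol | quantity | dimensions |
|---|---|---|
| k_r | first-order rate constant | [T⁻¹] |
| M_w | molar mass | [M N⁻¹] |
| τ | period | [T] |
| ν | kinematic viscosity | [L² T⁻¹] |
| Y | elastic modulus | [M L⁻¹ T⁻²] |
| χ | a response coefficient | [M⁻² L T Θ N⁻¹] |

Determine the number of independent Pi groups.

There are 6 variables and 5 base dimensions (M, L, T, Θ, N).
The dimension matrix has rank 5.
Independent dimensionless groups: 6 − 5 = 1.

1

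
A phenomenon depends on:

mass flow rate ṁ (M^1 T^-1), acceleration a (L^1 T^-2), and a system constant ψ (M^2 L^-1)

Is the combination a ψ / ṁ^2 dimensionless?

yes

Sum the exponent of each base dimension across the product:
  M: −2·[ṁ]_M + [a]_M + [ψ]_M = −2·(1) + (0) + (2) = 0
  L: −2·[ṁ]_L + [a]_L + [ψ]_L = −2·(0) + (1) + (-1) = 0
  T: −2·[ṁ]_T + [a]_T + [ψ]_T = −2·(-1) + (-2) + (0) = 0
All base exponents vanish — dimensionless.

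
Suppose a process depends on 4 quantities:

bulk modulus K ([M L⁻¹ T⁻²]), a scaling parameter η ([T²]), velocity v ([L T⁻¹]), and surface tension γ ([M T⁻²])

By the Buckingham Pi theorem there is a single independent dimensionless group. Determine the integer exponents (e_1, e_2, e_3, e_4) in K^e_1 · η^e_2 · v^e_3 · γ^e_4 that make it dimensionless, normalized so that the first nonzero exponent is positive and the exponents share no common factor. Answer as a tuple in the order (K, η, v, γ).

(2, 1, 2, -2)

M: e_1·(1) + e_2·(0) + e_3·(0) + e_4·(1) = 0
L: e_1·(-1) + e_2·(0) + e_3·(1) + e_4·(0) = 0
T: e_1·(-2) + e_2·(2) + e_3·(-1) + e_4·(-2) = 0
Solving this homogeneous linear system for the smallest-integer solution (first nonzero entry positive) gives (2, 1, 2, -2).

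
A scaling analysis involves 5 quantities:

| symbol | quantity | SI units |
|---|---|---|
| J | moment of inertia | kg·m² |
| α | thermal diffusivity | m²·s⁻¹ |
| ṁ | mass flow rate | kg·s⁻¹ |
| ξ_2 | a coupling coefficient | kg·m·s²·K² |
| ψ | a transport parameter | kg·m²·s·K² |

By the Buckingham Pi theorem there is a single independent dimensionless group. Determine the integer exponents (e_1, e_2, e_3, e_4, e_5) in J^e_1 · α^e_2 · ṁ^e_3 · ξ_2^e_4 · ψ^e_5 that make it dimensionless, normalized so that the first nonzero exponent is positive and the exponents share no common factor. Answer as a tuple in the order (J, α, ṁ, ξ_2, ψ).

(1, -3, -1, -4, 4)

M: e_1·(1) + e_2·(0) + e_3·(1) + e_4·(1) + e_5·(1) = 0
L: e_1·(2) + e_2·(2) + e_3·(0) + e_4·(1) + e_5·(2) = 0
T: e_1·(0) + e_2·(-1) + e_3·(-1) + e_4·(2) + e_5·(1) = 0
Θ: e_1·(0) + e_2·(0) + e_3·(0) + e_4·(2) + e_5·(2) = 0
Solving this homogeneous linear system for the smallest-integer solution (first nonzero entry positive) gives (1, -3, -1, -4, 4).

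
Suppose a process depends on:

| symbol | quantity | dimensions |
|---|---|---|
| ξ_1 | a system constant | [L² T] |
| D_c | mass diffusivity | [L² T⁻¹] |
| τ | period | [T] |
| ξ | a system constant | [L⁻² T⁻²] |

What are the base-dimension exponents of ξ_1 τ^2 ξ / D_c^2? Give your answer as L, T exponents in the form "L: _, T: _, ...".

L: -4, T: 3

Collect each base-dimension exponent across the product:
  L: (2) − 2·(2) + 2·(0) + (-2) = -4
  T: (1) − 2·(-1) + 2·(1) + (-2) = 3
So the dimensions are [L⁻⁴ T³].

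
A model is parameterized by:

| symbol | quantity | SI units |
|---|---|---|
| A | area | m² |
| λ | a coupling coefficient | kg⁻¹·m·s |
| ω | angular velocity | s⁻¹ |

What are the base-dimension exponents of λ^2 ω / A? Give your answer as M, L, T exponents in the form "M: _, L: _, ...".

M: -2, L: 0, T: 1

Collect each base-dimension exponent across the product:
  M: −(0) + 2·(-1) + (0) = -2
  L: −(2) + 2·(1) + (0) = 0
  T: −(0) + 2·(1) + (-1) = 1
So the dimensions are [M⁻² T].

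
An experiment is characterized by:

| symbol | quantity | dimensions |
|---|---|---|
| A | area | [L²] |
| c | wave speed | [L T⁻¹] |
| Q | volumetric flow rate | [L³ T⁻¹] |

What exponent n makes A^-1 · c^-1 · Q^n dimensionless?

1

Balance the L exponent: (3)·n from Q, plus −(2) − (1) = -3 from the rest, must sum to zero.
3n − 3 = 0, so n = 1.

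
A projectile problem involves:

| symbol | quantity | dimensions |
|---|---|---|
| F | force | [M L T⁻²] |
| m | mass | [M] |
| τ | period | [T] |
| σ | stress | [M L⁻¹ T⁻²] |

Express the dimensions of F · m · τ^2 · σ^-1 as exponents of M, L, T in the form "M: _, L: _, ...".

M: 1, L: 2, T: 2

Collect each base-dimension exponent across the product:
  M: (1) + (1) + 2·(0) − (1) = 1
  L: (1) + (0) + 2·(0) − (-1) = 2
  T: (-2) + (0) + 2·(1) − (-2) = 2
So the dimensions are [M L² T²].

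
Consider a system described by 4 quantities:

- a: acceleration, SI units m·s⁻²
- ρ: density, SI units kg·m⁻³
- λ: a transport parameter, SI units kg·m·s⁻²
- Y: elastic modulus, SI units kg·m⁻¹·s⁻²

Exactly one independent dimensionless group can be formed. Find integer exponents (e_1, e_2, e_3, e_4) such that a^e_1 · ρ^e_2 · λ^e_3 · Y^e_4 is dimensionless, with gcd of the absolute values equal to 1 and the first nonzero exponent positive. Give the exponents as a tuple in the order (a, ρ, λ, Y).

M: e_1·(0) + e_2·(1) + e_3·(1) + e_4·(1) = 0
L: e_1·(1) + e_2·(-3) + e_3·(1) + e_4·(-1) = 0
T: e_1·(-2) + e_2·(0) + e_3·(-2) + e_4·(-2) = 0
Solving this homogeneous linear system for the smallest-integer solution (first nonzero entry positive) gives (2, 2, 1, -3).

(2, 2, 1, -3)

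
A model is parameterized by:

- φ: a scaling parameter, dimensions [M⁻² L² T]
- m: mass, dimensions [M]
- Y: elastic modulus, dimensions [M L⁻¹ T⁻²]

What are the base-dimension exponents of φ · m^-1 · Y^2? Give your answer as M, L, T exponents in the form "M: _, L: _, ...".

Collect each base-dimension exponent across the product:
  M: (-2) − (1) + 2·(1) = -1
  L: (2) − (0) + 2·(-1) = 0
  T: (1) − (0) + 2·(-2) = -3
So the dimensions are [M⁻¹ T⁻³].

M: -1, L: 0, T: -3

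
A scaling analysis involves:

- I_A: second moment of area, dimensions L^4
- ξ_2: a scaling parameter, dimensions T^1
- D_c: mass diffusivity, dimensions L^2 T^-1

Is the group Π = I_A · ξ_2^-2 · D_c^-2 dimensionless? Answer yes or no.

Sum the exponent of each base dimension across the product:
  M: [I_A]_M − 2·[ξ_2]_M − 2·[D_c]_M = (0) − 2·(0) − 2·(0) = 0
  L: [I_A]_L − 2·[ξ_2]_L − 2·[D_c]_L = (4) − 2·(0) − 2·(2) = 0
  T: [I_A]_T − 2·[ξ_2]_T − 2·[D_c]_T = (0) − 2·(1) − 2·(-1) = 0
All base exponents vanish — dimensionless.

yes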